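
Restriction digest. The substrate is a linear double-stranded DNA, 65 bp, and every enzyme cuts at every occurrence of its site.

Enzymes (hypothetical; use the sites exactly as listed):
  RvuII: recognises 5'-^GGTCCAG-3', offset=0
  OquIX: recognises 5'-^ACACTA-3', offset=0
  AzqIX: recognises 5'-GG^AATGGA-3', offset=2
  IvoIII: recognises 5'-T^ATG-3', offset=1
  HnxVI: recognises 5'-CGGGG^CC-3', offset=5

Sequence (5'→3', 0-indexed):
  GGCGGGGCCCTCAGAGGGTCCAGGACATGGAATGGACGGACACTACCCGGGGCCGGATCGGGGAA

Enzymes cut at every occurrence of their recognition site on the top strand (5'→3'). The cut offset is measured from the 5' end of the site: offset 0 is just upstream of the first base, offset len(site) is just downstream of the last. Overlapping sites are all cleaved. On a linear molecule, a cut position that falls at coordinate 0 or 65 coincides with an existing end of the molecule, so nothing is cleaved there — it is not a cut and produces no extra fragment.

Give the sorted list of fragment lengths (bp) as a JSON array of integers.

[7,9,9,13,13,14]

Scan for sites:
  RvuII (GGTCCAG, off=0): starts [16] → cuts [16]
  OquIX (ACACTA, off=0): starts [39] → cuts [39]
  AzqIX (GGAATGGA, off=2): starts [28] → cuts [30]
  IvoIII (TATG, off=1): no sites
  HnxVI (CGGGGCC, off=5): starts [2, 47] → cuts [7, 52]

Pooled cuts: [7, 16, 30, 39, 52]

Fragment lengths:
  [0,7): 7 bp
  [7,16): 9 bp
  [16,30): 14 bp
  [30,39): 9 bp
  [39,52): 13 bp
  [52,65): 13 bp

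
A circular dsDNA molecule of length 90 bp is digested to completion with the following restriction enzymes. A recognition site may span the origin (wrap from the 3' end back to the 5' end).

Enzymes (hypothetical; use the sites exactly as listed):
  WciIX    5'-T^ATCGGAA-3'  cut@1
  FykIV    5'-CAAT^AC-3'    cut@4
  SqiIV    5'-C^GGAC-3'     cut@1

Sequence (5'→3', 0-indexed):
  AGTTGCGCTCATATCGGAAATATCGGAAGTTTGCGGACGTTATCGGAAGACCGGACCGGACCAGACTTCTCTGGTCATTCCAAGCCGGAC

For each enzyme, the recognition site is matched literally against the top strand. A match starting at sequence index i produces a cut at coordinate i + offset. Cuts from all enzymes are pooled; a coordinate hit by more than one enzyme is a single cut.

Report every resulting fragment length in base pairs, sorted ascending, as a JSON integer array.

Site scan:
  WciIX (TATCGGAA, off=1): starts [11, 20, 40] → cuts [12, 21, 41]
  FykIV (CAATAC, off=4): no sites
  SqiIV (CGGAC, off=1): starts [33, 51, 56, 85] → cuts [34, 52, 57, 86]

Pooled cuts: [12, 21, 34, 41, 52, 57, 86]

Fragment lengths:
  12→21: 9 bp
  21→34: 13 bp
  34→41: 7 bp
  41→52: 11 bp
  52→57: 5 bp
  57→86: 29 bp
  86→12 (wrap): 90-86+12 = 16 bp

[5,7,9,11,13,16,29]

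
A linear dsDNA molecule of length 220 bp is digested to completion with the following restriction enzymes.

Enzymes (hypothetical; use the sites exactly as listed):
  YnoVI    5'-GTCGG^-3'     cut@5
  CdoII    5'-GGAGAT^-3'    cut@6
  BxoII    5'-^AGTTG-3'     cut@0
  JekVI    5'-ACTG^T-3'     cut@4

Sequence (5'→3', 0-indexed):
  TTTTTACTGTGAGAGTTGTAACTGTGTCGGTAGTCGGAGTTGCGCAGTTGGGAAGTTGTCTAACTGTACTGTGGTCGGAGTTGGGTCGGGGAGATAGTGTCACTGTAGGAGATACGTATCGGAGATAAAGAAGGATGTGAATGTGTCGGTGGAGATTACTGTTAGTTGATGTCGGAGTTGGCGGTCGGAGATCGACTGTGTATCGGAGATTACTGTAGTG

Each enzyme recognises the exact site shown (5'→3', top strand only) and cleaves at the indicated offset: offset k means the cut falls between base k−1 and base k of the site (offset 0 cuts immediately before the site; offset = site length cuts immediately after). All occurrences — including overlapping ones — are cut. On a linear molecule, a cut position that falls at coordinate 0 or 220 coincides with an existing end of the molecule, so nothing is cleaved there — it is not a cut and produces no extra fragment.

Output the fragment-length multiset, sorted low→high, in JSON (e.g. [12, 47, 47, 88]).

[2,4,4,5,5,5,5,6,6,6,7,7,7,8,8,8,9,10,11,11,12,12,13,13,13,23]

Per-enzyme occurrences:
  YnoVI GTCGG/5: at [25, 32, 73, 84, 144, 170, 183] ⇒ [30, 37, 78, 89, 149, 175, 188]
  CdoII GGAGAT/6: at [89, 107, 120, 150, 186, 204] ⇒ [95, 113, 126, 156, 192, 210]
  BxoII AGTTG/0: at [13, 37, 45, 53, 78, 163, 175] ⇒ [13, 37, 45, 53, 78, 163, 175]
  JekVI ACTGT/4: at [5, 20, 62, 67, 101, 157, 194, 211] ⇒ [9, 24, 66, 71, 105, 161, 198, 215]

All cut coordinates (distinct, sorted): [9, 13, 24, 30, 37, 45, 53, 66, 71, 78, 89, 95, 105, 113, 126, 149, 156, 161, 163, 175, 188, 192, 198, 210, 215]

Fragment lengths:
  [0,9): 9 bp
  [9,13): 4 bp
  [13,24): 11 bp
  [24,30): 6 bp
  [30,37): 7 bp
  [37,45): 8 bp
  [45,53): 8 bp
  [53,66): 13 bp
  [66,71): 5 bp
  [71,78): 7 bp
  [78,89): 11 bp
  [89,95): 6 bp
  [95,105): 10 bp
  [105,113): 8 bp
  [113,126): 13 bp
  [126,149): 23 bp
  [149,156): 7 bp
  [156,161): 5 bp
  [161,163): 2 bp
  [163,175): 12 bp
  [175,188): 13 bp
  [188,192): 4 bp
  [192,198): 6 bp
  [198,210): 12 bp
  [210,215): 5 bp
  [215,220): 5 bp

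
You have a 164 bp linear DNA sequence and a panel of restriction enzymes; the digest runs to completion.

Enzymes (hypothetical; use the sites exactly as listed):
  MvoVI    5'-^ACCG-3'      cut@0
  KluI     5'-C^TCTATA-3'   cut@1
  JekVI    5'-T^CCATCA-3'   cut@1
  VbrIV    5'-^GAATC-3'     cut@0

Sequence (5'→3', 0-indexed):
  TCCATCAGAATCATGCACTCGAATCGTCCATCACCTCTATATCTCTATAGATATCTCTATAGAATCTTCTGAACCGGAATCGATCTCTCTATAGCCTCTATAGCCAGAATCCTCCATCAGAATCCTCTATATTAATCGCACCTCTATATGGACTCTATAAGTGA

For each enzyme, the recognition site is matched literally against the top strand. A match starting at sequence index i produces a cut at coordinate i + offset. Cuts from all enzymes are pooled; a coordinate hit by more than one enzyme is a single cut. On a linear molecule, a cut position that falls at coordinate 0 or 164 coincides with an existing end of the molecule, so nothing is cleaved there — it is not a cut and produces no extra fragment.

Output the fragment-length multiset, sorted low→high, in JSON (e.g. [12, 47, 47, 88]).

[1,4,6,6,6,6,7,7,8,8,9,10,11,11,11,11,12,13,17]

Site scan:
  MvoVI ACCG/0: at [72] ⇒ [72]
  KluI CTCTATA/1: at [34, 42, 54, 86, 95, 124, 141, 152] ⇒ [35, 43, 55, 87, 96, 125, 142, 153]
  JekVI TCCATCA/1: at [0, 26, 112] ⇒ [1, 27, 113]
  VbrIV GAATC/0: at [7, 20, 61, 76, 106, 119] ⇒ [7, 20, 61, 76, 106, 119]

Pooled cuts: [1, 7, 20, 27, 35, 43, 55, 61, 72, 76, 87, 96, 106, 113, 119, 125, 142, 153]

Fragments:
  [0,1): 1 bp
  [1,7): 6 bp
  [7,20): 13 bp
  [20,27): 7 bp
  [27,35): 8 bp
  [35,43): 8 bp
  [43,55): 12 bp
  [55,61): 6 bp
  [61,72): 11 bp
  [72,76): 4 bp
  [76,87): 11 bp
  [87,96): 9 bp
  [96,106): 10 bp
  [106,113): 7 bp
  [113,119): 6 bp
  [119,125): 6 bp
  [125,142): 17 bp
  [142,153): 11 bp
  [153,164): 11 bp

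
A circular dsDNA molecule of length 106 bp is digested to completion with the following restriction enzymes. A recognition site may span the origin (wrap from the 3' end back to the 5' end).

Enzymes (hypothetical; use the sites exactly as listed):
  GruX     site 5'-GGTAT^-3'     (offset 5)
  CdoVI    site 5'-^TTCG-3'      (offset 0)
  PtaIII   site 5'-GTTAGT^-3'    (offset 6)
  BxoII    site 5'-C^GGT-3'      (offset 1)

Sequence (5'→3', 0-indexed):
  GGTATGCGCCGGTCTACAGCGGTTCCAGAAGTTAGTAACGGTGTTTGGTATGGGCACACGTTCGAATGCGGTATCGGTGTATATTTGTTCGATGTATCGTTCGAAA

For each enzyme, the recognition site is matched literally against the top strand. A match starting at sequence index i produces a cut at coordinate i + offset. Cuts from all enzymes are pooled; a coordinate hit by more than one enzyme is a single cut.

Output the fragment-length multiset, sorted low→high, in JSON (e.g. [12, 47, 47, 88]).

Site scan:
  GruX (GGTAT, off=5): starts [0, 46, 69] → cuts [5, 51, 74]
  CdoVI (TTCG, off=0): starts [60, 87, 99] → cuts [60, 87, 99]
  PtaIII (GTTAGT, off=6): starts [30] → cuts [36]
  BxoII (CGGT, off=1): starts [9, 19, 38, 68, 74] → cuts [10, 20, 39, 69, 75]

All cut coordinates (distinct, sorted): [5, 10, 20, 36, 39, 51, 60, 69, 74, 75, 87, 99]

Fragments:
  5→10: 5 bp
  10→20: 10 bp
  20→36: 16 bp
  36→39: 3 bp
  39→51: 12 bp
  51→60: 9 bp
  60→69: 9 bp
  69→74: 5 bp
  74→75: 1 bp
  75→87: 12 bp
  87→99: 12 bp
  99→5 (wrap): 106-99+5 = 12 bp

[1,3,5,5,9,9,10,12,12,12,12,16]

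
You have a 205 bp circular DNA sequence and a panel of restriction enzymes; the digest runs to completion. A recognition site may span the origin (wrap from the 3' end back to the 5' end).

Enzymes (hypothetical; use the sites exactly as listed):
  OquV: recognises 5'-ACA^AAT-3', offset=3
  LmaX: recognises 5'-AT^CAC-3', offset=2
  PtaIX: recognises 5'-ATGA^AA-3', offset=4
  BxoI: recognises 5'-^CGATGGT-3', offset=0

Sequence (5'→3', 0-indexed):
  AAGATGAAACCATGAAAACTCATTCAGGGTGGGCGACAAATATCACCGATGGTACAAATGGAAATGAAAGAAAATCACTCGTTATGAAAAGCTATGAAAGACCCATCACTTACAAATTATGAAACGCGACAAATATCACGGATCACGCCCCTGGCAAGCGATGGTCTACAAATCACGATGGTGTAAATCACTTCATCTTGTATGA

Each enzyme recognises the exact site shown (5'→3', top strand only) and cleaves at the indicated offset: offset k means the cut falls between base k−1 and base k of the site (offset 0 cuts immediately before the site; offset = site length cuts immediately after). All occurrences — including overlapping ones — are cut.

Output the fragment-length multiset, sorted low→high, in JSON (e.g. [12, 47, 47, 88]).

[2,3,3,5,5,7,7,8,8,8,8,9,9,10,10,11,12,12,13,15,17,23]

Per-enzyme occurrences:
  OquV (ACAAAT, off=3): starts [35, 53, 111, 128, 167] → cuts [38, 56, 114, 131, 170]
  LmaX (ATCAC, off=2): starts [41, 73, 104, 134, 141, 171, 186] → cuts [43, 75, 106, 136, 143, 173, 188]
  PtaIX (ATGAAA, off=4): starts [3, 11, 63, 83, 93, 118, 201] → cuts [0, 7, 15, 67, 87, 97, 122]
  BxoI (CGATGGT, off=0): starts [46, 158, 175] → cuts [46, 158, 175]

Pooled cuts: [0, 7, 15, 38, 43, 46, 56, 67, 75, 87, 97, 106, 114, 122, 131, 136, 143, 158, 170, 173, 175, 188]

Fragments:
  0→7: 7 bp
  7→15: 8 bp
  15→38: 23 bp
  38→43: 5 bp
  43→46: 3 bp
  46→56: 10 bp
  56→67: 11 bp
  67→75: 8 bp
  75→87: 12 bp
  87→97: 10 bp
  97→106: 9 bp
  106→114: 8 bp
  114→122: 8 bp
  122→131: 9 bp
  131→136: 5 bp
  136→143: 7 bp
  143→158: 15 bp
  158→170: 12 bp
  170→173: 3 bp
  173→175: 2 bp
  175→188: 13 bp
  188→0 (wrap): 205-188+0 = 17 bp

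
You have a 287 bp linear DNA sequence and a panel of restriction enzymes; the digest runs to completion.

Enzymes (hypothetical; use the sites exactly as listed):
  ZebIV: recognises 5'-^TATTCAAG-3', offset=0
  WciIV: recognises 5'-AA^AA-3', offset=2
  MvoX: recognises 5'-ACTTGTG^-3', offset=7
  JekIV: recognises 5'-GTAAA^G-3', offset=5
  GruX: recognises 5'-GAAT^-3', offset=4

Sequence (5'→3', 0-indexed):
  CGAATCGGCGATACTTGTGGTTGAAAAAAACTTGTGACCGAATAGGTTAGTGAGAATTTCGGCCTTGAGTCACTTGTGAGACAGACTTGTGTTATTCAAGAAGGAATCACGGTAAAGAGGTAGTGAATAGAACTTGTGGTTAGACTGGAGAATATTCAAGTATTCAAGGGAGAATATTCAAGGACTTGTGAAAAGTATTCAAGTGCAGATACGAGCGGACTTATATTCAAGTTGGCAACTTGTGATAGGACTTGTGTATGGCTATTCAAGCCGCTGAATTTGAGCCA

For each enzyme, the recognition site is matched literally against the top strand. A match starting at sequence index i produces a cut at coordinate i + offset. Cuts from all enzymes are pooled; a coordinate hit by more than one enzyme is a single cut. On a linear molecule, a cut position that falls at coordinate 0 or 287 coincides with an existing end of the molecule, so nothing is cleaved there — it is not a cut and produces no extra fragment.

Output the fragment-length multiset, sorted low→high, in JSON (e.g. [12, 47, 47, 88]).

Per-enzyme occurrences:
  ZebIV TATTCAAG/0: at [92, 152, 160, 174, 195, 223, 262] ⇒ [92, 152, 160, 174, 195, 223, 262]
  WciIV AAAA/2: at [23, 24, 25, 26, 190] ⇒ [25, 26, 27, 28, 192]
  MvoX ACTTGTG/7: at [12, 29, 71, 84, 131, 183, 237, 249] ⇒ [19, 36, 78, 91, 138, 190, 244, 256]
  JekIV GTAAAG/5: at [111] ⇒ [116]
  GruX GAAT/4: at [1, 39, 53, 103, 124, 149, 171, 275] ⇒ [5, 43, 57, 107, 128, 153, 175, 279]

Pooled cuts: [5, 19, 25, 26, 27, 28, 36, 43, 57, 78, 91, 92, 107, 116, 128, 138, 152, 153, 160, 174, 175, 190, 192, 195, 223, 244, 256, 262, 279]

Fragments:
  [0,5): 5 bp
  [5,19): 14 bp
  [19,25): 6 bp
  [25,26): 1 bp
  [26,27): 1 bp
  [27,28): 1 bp
  [28,36): 8 bp
  [36,43): 7 bp
  [43,57): 14 bp
  [57,78): 21 bp
  [78,91): 13 bp
  [91,92): 1 bp
  [92,107): 15 bp
  [107,116): 9 bp
  [116,128): 12 bp
  [128,138): 10 bp
  [138,152): 14 bp
  [152,153): 1 bp
  [153,160): 7 bp
  [160,174): 14 bp
  [174,175): 1 bp
  [175,190): 15 bp
  [190,192): 2 bp
  [192,195): 3 bp
  [195,223): 28 bp
  [223,244): 21 bp
  [244,256): 12 bp
  [256,262): 6 bp
  [262,279): 17 bp
  [279,287): 8 bp

[1,1,1,1,1,1,2,3,5,6,6,7,7,8,8,9,10,12,12,13,14,14,14,14,15,15,17,21,21,28]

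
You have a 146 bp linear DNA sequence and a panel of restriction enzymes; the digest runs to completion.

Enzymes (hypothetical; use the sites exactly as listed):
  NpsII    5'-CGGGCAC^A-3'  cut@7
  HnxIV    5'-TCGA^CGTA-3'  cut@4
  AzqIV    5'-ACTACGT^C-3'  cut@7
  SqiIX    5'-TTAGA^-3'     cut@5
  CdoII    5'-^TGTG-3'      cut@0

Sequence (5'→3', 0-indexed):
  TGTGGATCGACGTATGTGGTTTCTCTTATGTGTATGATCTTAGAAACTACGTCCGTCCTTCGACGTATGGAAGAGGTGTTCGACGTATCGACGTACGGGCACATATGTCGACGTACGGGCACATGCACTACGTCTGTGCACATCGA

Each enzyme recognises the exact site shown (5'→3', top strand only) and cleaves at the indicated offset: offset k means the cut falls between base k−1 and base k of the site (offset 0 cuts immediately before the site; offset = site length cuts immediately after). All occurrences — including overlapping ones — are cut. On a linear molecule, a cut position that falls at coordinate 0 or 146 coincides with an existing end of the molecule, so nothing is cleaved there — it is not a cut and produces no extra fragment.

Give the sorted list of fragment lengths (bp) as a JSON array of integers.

[1,4,8,8,9,10,11,11,11,11,12,14,16,20]

Scan for sites:
  NpsII (CGGGCACA, off=7): starts [95, 115] → cuts [102, 122]
  HnxIV (TCGACGTA, off=4): starts [6, 59, 79, 87, 107] → cuts [10, 63, 83, 91, 111]
  AzqIV (ACTACGTC, off=7): starts [45, 126] → cuts [52, 133]
  SqiIX (TTAGA, off=5): starts [39] → cuts [44]
  CdoII (TGTG, off=0): starts [0, 14, 28, 134] → cuts [14, 28, 134] (position 0 is a terminus of the linear molecule — no cut)

Pooled cuts: [10, 14, 28, 44, 52, 63, 83, 91, 102, 111, 122, 133, 134]

Fragment lengths:
  [0,10): 10 bp
  [10,14): 4 bp
  [14,28): 14 bp
  [28,44): 16 bp
  [44,52): 8 bp
  [52,63): 11 bp
  [63,83): 20 bp
  [83,91): 8 bp
  [91,102): 11 bp
  [102,111): 9 bp
  [111,122): 11 bp
  [122,133): 11 bp
  [133,134): 1 bp
  [134,146): 12 bp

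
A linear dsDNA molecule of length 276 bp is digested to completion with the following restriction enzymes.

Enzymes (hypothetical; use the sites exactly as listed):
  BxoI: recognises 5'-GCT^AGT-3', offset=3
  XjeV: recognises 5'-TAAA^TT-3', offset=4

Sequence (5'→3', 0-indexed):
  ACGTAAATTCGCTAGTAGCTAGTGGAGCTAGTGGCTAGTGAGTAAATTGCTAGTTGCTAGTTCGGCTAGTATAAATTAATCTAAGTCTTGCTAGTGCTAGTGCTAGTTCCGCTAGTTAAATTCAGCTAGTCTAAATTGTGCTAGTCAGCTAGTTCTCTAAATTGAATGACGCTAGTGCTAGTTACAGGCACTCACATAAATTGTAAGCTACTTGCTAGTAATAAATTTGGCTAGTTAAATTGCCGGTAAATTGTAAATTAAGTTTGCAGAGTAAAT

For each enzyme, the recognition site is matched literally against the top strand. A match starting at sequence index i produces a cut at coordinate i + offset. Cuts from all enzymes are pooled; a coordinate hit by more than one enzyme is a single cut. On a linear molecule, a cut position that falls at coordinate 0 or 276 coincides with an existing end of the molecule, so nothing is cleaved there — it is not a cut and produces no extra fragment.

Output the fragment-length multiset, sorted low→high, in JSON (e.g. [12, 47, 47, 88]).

[5,6,6,6,6,7,7,7,7,7,7,7,7,7,7,8,8,8,9,9,9,9,10,11,11,12,16,17,19,21]

Scan for sites:
  BxoI (GCTAGT, off=3): starts [10, 17, 26, 33, 48, 55, 64, 89, 95, 101, 110, 124, 139, 147, 170, 176, 213, 229] → cuts [13, 20, 29, 36, 51, 58, 67, 92, 98, 104, 113, 127, 142, 150, 173, 179, 216, 232]
  XjeV (TAAATT, off=4): starts [3, 42, 71, 116, 131, 157, 196, 221, 235, 246, 253] → cuts [7, 46, 75, 120, 135, 161, 200, 225, 239, 250, 257]

Pooled cuts: [7, 13, 20, 29, 36, 46, 51, 58, 67, 75, 92, 98, 104, 113, 120, 127, 135, 142, 150, 161, 173, 179, 200, 216, 225, 232, 239, 250, 257]

Fragment lengths:
  [0,7): 7 bp
  [7,13): 6 bp
  [13,20): 7 bp
  [20,29): 9 bp
  [29,36): 7 bp
  [36,46): 10 bp
  [46,51): 5 bp
  [51,58): 7 bp
  [58,67): 9 bp
  [67,75): 8 bp
  [75,92): 17 bp
  [92,98): 6 bp
  [98,104): 6 bp
  [104,113): 9 bp
  [113,120): 7 bp
  [120,127): 7 bp
  [127,135): 8 bp
  [135,142): 7 bp
  [142,150): 8 bp
  [150,161): 11 bp
  [161,173): 12 bp
  [173,179): 6 bp
  [179,200): 21 bp
  [200,216): 16 bp
  [216,225): 9 bp
  [225,232): 7 bp
  [232,239): 7 bp
  [239,250): 11 bp
  [250,257): 7 bp
  [257,276): 19 bp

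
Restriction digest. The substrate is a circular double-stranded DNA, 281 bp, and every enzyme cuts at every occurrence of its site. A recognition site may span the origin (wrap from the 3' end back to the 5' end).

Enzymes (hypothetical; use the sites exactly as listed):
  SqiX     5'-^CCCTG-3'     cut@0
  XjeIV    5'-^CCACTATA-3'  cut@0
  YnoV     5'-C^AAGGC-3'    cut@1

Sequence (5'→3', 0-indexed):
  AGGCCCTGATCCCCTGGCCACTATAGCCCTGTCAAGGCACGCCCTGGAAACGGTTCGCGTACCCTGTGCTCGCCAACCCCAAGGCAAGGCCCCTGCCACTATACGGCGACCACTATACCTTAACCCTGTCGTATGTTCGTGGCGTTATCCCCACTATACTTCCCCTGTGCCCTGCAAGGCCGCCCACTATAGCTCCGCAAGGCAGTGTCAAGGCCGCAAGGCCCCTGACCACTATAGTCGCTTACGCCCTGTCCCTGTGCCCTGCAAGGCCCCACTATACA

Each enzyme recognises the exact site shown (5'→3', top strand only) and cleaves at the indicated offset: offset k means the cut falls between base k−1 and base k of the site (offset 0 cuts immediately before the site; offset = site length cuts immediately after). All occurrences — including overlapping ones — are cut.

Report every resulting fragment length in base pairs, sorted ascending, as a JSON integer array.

Scan for sites:
  SqiX (CCCTG, off=0): starts [3, 11, 26, 41, 61, 90, 123, 162, 169, 222, 246, 252, 259] → cuts [3, 11, 26, 41, 61, 90, 123, 162, 169, 222, 246, 252, 259]
  XjeIV (CCACTATA, off=0): starts [17, 95, 109, 150, 183, 228, 271] → cuts [17, 95, 109, 150, 183, 228, 271]
  YnoV (CAAGGC, off=1): starts [32, 79, 84, 174, 197, 208, 216, 264, 279] → cuts [33, 80, 85, 175, 198, 209, 217, 265, 280]

Pooled cuts: [3, 11, 17, 26, 33, 41, 61, 80, 85, 90, 95, 109, 123, 150, 162, 169, 175, 183, 198, 209, 217, 222, 228, 246, 252, 259, 265, 271, 280]

Fragments:
  3→11: 8 bp
  11→17: 6 bp
  17→26: 9 bp
  26→33: 7 bp
  33→41: 8 bp
  41→61: 20 bp
  61→80: 19 bp
  80→85: 5 bp
  85→90: 5 bp
  90→95: 5 bp
  95→109: 14 bp
  109→123: 14 bp
  123→150: 27 bp
  150→162: 12 bp
  162→169: 7 bp
  169→175: 6 bp
  175→183: 8 bp
  183→198: 15 bp
  198→209: 11 bp
  209→217: 8 bp
  217→222: 5 bp
  222→228: 6 bp
  228→246: 18 bp
  246→252: 6 bp
  252→259: 7 bp
  259→265: 6 bp
  265→271: 6 bp
  271→280: 9 bp
  280→3 (wrap): 281-280+3 = 4 bp

[4,5,5,5,5,6,6,6,6,6,6,7,7,7,8,8,8,8,9,9,11,12,14,14,15,18,19,20,27]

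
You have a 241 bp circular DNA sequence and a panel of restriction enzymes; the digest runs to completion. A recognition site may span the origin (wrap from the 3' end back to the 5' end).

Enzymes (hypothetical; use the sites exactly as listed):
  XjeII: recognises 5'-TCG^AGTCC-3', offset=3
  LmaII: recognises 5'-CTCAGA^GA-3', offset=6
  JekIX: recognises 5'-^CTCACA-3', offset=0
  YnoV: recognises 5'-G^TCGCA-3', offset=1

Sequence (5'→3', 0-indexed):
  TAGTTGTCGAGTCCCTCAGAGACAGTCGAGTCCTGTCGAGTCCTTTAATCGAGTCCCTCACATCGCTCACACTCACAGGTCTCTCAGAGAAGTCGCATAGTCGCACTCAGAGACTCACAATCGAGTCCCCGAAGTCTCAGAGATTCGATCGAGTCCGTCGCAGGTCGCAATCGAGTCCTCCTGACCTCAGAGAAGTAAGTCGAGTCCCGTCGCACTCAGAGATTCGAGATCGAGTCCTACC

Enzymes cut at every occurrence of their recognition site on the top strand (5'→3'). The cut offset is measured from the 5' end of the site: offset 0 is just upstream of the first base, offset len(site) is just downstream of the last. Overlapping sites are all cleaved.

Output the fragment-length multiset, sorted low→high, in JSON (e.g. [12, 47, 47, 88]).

Scan for sites:
  XjeII TCGAGTCC/3: at [6, 25, 35, 48, 120, 148, 170, 199, 229] ⇒ [9, 28, 38, 51, 123, 151, 173, 202, 232]
  LmaII CTCAGAGA/6: at [14, 82, 105, 135, 185, 214] ⇒ [20, 88, 111, 141, 191, 220]
  JekIX CTCACA/0: at [56, 65, 71, 113] ⇒ [56, 65, 71, 113]
  YnoV GTCGCA/1: at [91, 99, 156, 163, 208] ⇒ [92, 100, 157, 164, 209]

All cut coordinates (distinct, sorted): [9, 20, 28, 38, 51, 56, 65, 71, 88, 92, 100, 111, 113, 123, 141, 151, 157, 164, 173, 191, 202, 209, 220, 232]

Fragment lengths:
  9→20: 11 bp
  20→28: 8 bp
  28→38: 10 bp
  38→51: 13 bp
  51→56: 5 bp
  56→65: 9 bp
  65→71: 6 bp
  71→88: 17 bp
  88→92: 4 bp
  92→100: 8 bp
  100→111: 11 bp
  111→113: 2 bp
  113→123: 10 bp
  123→141: 18 bp
  141→151: 10 bp
  151→157: 6 bp
  157→164: 7 bp
  164→173: 9 bp
  173→191: 18 bp
  191→202: 11 bp
  202→209: 7 bp
  209→220: 11 bp
  220→232: 12 bp
  232→9 (wrap): 241-232+9 = 18 bp

[2,4,5,6,6,7,7,8,8,9,9,10,10,10,11,11,11,11,12,13,17,18,18,18]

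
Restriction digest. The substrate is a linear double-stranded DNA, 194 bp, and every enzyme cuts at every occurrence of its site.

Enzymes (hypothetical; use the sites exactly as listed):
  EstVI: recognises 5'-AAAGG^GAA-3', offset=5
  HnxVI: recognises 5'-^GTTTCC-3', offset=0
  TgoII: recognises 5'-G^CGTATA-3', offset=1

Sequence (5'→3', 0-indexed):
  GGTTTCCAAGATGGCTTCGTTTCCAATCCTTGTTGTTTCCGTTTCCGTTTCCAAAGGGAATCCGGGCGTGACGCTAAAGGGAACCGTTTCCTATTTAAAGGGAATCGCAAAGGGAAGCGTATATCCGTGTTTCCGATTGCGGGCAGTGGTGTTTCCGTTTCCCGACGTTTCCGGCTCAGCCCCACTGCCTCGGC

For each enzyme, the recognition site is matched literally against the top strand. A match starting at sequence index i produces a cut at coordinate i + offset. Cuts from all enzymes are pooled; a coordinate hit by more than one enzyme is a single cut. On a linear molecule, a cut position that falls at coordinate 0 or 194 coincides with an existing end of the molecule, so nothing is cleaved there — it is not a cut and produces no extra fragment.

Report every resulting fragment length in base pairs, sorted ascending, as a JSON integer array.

Per-enzyme occurrences:
  EstVI AAAGGGAA/5: at [52, 75, 96, 108] ⇒ [57, 80, 101, 113]
  HnxVI GTTTCC/0: at [1, 18, 34, 40, 46, 85, 128, 150, 156, 166] ⇒ [1, 18, 34, 40, 46, 85, 128, 150, 156, 166]
  TgoII GCGTATA/1: at [116] ⇒ [117]

All cut coordinates (distinct, sorted): [1, 18, 34, 40, 46, 57, 80, 85, 101, 113, 117, 128, 150, 156, 166]

Fragment lengths:
  [0,1): 1 bp
  [1,18): 17 bp
  [18,34): 16 bp
  [34,40): 6 bp
  [40,46): 6 bp
  [46,57): 11 bp
  [57,80): 23 bp
  [80,85): 5 bp
  [85,101): 16 bp
  [101,113): 12 bp
  [113,117): 4 bp
  [117,128): 11 bp
  [128,150): 22 bp
  [150,156): 6 bp
  [156,166): 10 bp
  [166,194): 28 bp

[1,4,5,6,6,6,10,11,11,12,16,16,17,22,23,28]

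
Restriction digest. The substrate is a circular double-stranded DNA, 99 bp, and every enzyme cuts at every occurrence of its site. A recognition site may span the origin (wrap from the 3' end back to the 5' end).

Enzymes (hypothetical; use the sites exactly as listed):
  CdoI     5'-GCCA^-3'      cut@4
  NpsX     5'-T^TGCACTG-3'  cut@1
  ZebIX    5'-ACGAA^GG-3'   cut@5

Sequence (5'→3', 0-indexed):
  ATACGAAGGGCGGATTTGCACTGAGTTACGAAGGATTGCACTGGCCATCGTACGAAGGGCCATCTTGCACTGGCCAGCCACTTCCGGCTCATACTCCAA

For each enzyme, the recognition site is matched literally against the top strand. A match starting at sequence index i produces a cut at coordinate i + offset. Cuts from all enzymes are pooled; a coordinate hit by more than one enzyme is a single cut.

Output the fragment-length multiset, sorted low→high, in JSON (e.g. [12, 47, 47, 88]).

Scan for sites:
  CdoI GCCA/4: at [43, 58, 72, 76] ⇒ [47, 62, 76, 80]
  NpsX TTGCACTG/1: at [15, 35, 64] ⇒ [16, 36, 65]
  ZebIX ACGAAGG/5: at [2, 27, 51] ⇒ [7, 32, 56]

Pooled cuts: [7, 16, 32, 36, 47, 56, 62, 65, 76, 80]

Fragment lengths:
  7→16: 9 bp
  16→32: 16 bp
  32→36: 4 bp
  36→47: 11 bp
  47→56: 9 bp
  56→62: 6 bp
  62→65: 3 bp
  65→76: 11 bp
  76→80: 4 bp
  80→7 (wrap): 99-80+7 = 26 bp

[3,4,4,6,9,9,11,11,16,26]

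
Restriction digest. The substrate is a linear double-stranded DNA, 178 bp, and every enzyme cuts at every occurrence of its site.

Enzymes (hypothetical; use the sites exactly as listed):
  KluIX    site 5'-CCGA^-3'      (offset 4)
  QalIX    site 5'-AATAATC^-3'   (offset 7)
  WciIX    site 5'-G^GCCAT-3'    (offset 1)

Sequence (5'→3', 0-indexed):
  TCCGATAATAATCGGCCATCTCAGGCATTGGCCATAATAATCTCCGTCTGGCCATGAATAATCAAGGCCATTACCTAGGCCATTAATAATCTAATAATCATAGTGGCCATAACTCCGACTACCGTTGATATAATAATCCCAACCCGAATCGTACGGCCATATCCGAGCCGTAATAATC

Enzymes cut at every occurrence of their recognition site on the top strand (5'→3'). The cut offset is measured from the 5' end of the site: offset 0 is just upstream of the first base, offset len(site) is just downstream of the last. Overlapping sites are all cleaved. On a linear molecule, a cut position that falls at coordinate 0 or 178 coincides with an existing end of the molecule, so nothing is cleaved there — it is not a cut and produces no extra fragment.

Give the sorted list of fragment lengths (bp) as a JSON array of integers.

[1,3,5,6,8,8,8,8,9,11,12,12,12,13,13,13,16,20]

Scan for sites:
  KluIX CCGA/4: at [1, 114, 143, 162] ⇒ [5, 118, 147, 166]
  QalIX AATAATC/7: at [6, 35, 56, 84, 92, 131, 171] ⇒ [13, 42, 63, 91, 99, 138] (position 178 is a terminus of the linear molecule — no cut)
  WciIX GGCCAT/1: at [13, 29, 49, 65, 77, 104, 154] ⇒ [14, 30, 50, 66, 78, 105, 155]

Pooled cuts: [5, 13, 14, 30, 42, 50, 63, 66, 78, 91, 99, 105, 118, 138, 147, 155, 166]

Fragment lengths:
  [0,5): 5 bp
  [5,13): 8 bp
  [13,14): 1 bp
  [14,30): 16 bp
  [30,42): 12 bp
  [42,50): 8 bp
  [50,63): 13 bp
  [63,66): 3 bp
  [66,78): 12 bp
  [78,91): 13 bp
  [91,99): 8 bp
  [99,105): 6 bp
  [105,118): 13 bp
  [118,138): 20 bp
  [138,147): 9 bp
  [147,155): 8 bp
  [155,166): 11 bp
  [166,178): 12 bp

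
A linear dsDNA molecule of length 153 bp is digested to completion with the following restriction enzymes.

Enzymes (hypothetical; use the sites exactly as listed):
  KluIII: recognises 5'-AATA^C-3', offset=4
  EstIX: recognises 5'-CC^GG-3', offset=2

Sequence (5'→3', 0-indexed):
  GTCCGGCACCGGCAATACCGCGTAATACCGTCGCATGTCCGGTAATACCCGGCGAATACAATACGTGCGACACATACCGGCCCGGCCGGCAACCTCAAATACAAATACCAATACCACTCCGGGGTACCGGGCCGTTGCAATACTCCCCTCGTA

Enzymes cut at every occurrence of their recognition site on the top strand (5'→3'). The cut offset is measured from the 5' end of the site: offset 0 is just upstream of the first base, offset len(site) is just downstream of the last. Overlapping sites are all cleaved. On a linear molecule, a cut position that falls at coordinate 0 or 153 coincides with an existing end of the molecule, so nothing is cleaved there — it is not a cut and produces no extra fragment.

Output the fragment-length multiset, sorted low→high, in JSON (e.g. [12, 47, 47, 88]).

Per-enzyme occurrences:
  KluIII (AATAC, off=4): starts [13, 23, 43, 54, 59, 97, 103, 109, 138] → cuts [17, 27, 47, 58, 63, 101, 107, 113, 142]
  EstIX (CCGG, off=2): starts [2, 8, 38, 48, 76, 81, 85, 118, 126] → cuts [4, 10, 40, 50, 78, 83, 87, 120, 128]

All cut coordinates (distinct, sorted): [4, 10, 17, 27, 40, 47, 50, 58, 63, 78, 83, 87, 101, 107, 113, 120, 128, 142]

Fragments:
  [0,4): 4 bp
  [4,10): 6 bp
  [10,17): 7 bp
  [17,27): 10 bp
  [27,40): 13 bp
  [40,47): 7 bp
  [47,50): 3 bp
  [50,58): 8 bp
  [58,63): 5 bp
  [63,78): 15 bp
  [78,83): 5 bp
  [83,87): 4 bp
  [87,101): 14 bp
  [101,107): 6 bp
  [107,113): 6 bp
  [113,120): 7 bp
  [120,128): 8 bp
  [128,142): 14 bp
  [142,153): 11 bp

[3,4,4,5,5,6,6,6,7,7,7,8,8,10,11,13,14,14,15]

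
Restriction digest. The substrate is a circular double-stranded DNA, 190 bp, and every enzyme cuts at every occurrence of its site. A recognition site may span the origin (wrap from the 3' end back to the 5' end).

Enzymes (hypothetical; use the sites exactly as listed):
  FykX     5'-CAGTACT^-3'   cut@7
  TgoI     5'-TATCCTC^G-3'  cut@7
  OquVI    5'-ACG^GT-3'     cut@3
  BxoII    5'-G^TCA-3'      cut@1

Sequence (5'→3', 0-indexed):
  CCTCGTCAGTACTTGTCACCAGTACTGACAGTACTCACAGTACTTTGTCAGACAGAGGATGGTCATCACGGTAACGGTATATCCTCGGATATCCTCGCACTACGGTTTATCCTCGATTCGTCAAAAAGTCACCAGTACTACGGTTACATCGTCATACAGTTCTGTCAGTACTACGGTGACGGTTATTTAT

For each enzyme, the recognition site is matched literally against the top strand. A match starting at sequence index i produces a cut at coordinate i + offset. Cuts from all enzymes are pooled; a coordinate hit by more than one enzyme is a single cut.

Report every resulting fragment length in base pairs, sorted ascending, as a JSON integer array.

[1,2,3,3,3,6,6,6,8,8,8,8,8,9,9,9,10,10,10,11,11,13,13,15]

Site scan:
  FykX CAGTACT/7: at [6, 19, 28, 37, 132, 165] ⇒ [13, 26, 35, 44, 139, 172]
  TgoI TATCCTCG/7: at [79, 89, 107, 187] ⇒ [4, 86, 96, 114]
  OquVI ACGGT/3: at [67, 73, 101, 139, 172, 178] ⇒ [70, 76, 104, 142, 175, 181]
  BxoII GTCA/1: at [4, 14, 46, 61, 119, 127, 150, 163] ⇒ [5, 15, 47, 62, 120, 128, 151, 164]

Pooled cuts: [4, 5, 13, 15, 26, 35, 44, 47, 62, 70, 76, 86, 96, 104, 114, 120, 128, 139, 142, 151, 164, 172, 175, 181]

Fragments:
  4→5: 1 bp
  5→13: 8 bp
  13→15: 2 bp
  15→26: 11 bp
  26→35: 9 bp
  35→44: 9 bp
  44→47: 3 bp
  47→62: 15 bp
  62→70: 8 bp
  70→76: 6 bp
  76→86: 10 bp
  86→96: 10 bp
  96→104: 8 bp
  104→114: 10 bp
  114→120: 6 bp
  120→128: 8 bp
  128→139: 11 bp
  139→142: 3 bp
  142→151: 9 bp
  151→164: 13 bp
  164→172: 8 bp
  172→175: 3 bp
  175→181: 6 bp
  181→4 (wrap): 190-181+4 = 13 bp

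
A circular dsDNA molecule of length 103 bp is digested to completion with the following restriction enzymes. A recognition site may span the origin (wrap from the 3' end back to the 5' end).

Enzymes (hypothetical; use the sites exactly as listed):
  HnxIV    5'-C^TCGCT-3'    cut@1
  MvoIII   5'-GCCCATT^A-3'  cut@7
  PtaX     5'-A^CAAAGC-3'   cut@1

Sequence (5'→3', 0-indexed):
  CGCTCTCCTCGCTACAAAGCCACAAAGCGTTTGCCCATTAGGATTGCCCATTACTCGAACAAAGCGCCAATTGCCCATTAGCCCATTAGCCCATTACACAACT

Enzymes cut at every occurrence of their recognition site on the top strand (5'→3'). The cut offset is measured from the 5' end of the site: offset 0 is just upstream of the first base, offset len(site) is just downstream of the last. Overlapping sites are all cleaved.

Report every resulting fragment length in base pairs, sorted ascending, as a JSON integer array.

[6,7,7,8,8,8,9,13,17,20]

Scan for sites:
  HnxIV CTCGCT/1: at [7, 101] ⇒ [8, 102]
  MvoIII GCCCATTA/7: at [32, 45, 72, 80, 88] ⇒ [39, 52, 79, 87, 95]
  PtaX ACAAAGC/1: at [13, 21, 58] ⇒ [14, 22, 59]

Pooled cuts: [8, 14, 22, 39, 52, 59, 79, 87, 95, 102]

Fragment lengths:
  8→14: 6 bp
  14→22: 8 bp
  22→39: 17 bp
  39→52: 13 bp
  52→59: 7 bp
  59→79: 20 bp
  79→87: 8 bp
  87→95: 8 bp
  95→102: 7 bp
  102→8 (wrap): 103-102+8 = 9 bp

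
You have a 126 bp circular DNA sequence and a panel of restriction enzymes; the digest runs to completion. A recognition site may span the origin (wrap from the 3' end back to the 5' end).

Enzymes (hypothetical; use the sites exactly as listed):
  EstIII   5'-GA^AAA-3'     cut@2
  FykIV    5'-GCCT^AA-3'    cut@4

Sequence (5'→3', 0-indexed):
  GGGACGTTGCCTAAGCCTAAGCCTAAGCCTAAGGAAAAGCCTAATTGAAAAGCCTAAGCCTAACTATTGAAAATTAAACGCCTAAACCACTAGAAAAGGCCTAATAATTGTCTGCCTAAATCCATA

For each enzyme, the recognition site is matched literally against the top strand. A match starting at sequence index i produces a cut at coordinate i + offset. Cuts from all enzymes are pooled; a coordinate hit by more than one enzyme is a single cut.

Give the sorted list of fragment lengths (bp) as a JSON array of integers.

[5,6,6,6,6,6,7,7,8,9,11,13,15,21]

Per-enzyme occurrences:
  EstIII GAAAA/2: at [33, 46, 68, 92] ⇒ [35, 48, 70, 94]
  FykIV GCCTAA/4: at [8, 14, 20, 26, 38, 51, 57, 79, 98, 113] ⇒ [12, 18, 24, 30, 42, 55, 61, 83, 102, 117]

Pooled cuts: [12, 18, 24, 30, 35, 42, 48, 55, 61, 70, 83, 94, 102, 117]

Fragments:
  12→18: 6 bp
  18→24: 6 bp
  24→30: 6 bp
  30→35: 5 bp
  35→42: 7 bp
  42→48: 6 bp
  48→55: 7 bp
  55→61: 6 bp
  61→70: 9 bp
  70→83: 13 bp
  83→94: 11 bp
  94→102: 8 bp
  102→117: 15 bp
  117→12 (wrap): 126-117+12 = 21 bp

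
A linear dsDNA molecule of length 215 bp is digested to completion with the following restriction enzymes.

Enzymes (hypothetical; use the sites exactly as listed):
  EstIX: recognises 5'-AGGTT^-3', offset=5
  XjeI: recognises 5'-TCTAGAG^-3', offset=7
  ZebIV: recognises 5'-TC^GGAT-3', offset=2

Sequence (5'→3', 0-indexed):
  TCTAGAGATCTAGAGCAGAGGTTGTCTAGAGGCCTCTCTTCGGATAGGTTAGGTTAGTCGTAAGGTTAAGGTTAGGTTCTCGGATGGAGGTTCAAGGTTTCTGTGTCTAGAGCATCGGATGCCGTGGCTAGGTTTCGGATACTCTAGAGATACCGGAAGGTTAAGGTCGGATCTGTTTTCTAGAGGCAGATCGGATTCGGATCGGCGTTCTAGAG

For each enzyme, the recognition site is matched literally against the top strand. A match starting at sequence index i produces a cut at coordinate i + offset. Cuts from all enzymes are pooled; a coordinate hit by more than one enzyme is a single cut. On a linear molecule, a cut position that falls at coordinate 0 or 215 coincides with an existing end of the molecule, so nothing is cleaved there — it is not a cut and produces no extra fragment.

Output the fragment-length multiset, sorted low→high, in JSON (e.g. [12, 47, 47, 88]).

[2,3,4,5,5,6,6,6,7,7,7,8,8,8,9,10,11,12,13,13,13,17,17,18]

Scan for sites:
  EstIX (AGGTT, off=5): starts [18, 45, 50, 62, 68, 73, 87, 94, 129, 157] → cuts [23, 50, 55, 67, 73, 78, 92, 99, 134, 162]
  XjeI (TCTAGAG, off=7): starts [0, 8, 24, 105, 142, 178, 208] → cuts [7, 15, 31, 112, 149, 185] (position 215 is a terminus of the linear molecule — no cut)
  ZebIV (TCGGAT, off=2): starts [39, 79, 114, 134, 166, 190, 196] → cuts [41, 81, 116, 136, 168, 192, 198]

Pooled cuts: [7, 15, 23, 31, 41, 50, 55, 67, 73, 78, 81, 92, 99, 112, 116, 134, 136, 149, 162, 168, 185, 192, 198]

Fragments:
  [0,7): 7 bp
  [7,15): 8 bp
  [15,23): 8 bp
  [23,31): 8 bp
  [31,41): 10 bp
  [41,50): 9 bp
  [50,55): 5 bp
  [55,67): 12 bp
  [67,73): 6 bp
  [73,78): 5 bp
  [78,81): 3 bp
  [81,92): 11 bp
  [92,99): 7 bp
  [99,112): 13 bp
  [112,116): 4 bp
  [116,134): 18 bp
  [134,136): 2 bp
  [136,149): 13 bp
  [149,162): 13 bp
  [162,168): 6 bp
  [168,185): 17 bp
  [185,192): 7 bp
  [192,198): 6 bp
  [198,215): 17 bp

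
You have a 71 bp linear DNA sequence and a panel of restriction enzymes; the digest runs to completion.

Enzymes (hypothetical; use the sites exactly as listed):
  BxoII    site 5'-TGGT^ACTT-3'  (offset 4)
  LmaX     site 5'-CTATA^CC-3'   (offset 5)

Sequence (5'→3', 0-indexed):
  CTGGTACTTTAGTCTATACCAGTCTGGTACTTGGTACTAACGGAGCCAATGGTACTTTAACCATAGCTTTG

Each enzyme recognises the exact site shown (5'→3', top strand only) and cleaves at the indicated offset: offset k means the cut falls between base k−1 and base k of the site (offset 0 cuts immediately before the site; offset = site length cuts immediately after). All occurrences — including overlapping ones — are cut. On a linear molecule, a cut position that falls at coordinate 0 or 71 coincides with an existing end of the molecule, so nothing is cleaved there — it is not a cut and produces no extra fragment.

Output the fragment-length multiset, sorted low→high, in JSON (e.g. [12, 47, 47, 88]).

Per-enzyme occurrences:
  BxoII (TGGTACTT, off=4): starts [1, 24, 49] → cuts [5, 28, 53]
  LmaX (CTATACC, off=5): starts [13] → cuts [18]

All cut coordinates (distinct, sorted): [5, 18, 28, 53]

Fragments:
  [0,5): 5 bp
  [5,18): 13 bp
  [18,28): 10 bp
  [28,53): 25 bp
  [53,71): 18 bp

[5,10,13,18,25]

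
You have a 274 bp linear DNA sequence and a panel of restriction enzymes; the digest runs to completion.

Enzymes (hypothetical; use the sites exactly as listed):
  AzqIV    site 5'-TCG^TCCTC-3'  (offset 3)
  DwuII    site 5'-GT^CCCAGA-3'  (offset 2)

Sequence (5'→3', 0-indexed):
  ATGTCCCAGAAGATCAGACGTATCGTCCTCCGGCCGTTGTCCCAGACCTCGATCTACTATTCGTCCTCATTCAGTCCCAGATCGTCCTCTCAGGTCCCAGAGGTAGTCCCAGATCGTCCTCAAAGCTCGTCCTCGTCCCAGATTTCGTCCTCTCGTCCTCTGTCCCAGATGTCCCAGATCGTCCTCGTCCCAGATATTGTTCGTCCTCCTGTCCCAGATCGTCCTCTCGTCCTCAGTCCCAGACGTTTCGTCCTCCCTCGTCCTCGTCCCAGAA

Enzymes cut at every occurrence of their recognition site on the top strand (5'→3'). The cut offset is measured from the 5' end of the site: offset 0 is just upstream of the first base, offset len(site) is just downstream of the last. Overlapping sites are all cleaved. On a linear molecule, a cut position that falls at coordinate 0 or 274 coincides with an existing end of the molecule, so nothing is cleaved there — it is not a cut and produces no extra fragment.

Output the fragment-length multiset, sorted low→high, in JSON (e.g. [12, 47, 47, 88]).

Per-enzyme occurrences:
  AzqIV TCGTCCTC/3: at [22, 60, 81, 113, 126, 144, 152, 178, 200, 218, 226, 247, 257] ⇒ [25, 63, 84, 116, 129, 147, 155, 181, 203, 221, 229, 250, 260]
  DwuII GTCCCAGA/2: at [2, 38, 73, 93, 105, 134, 161, 170, 186, 210, 235, 265] ⇒ [4, 40, 75, 95, 107, 136, 163, 172, 188, 212, 237, 267]

Pooled cuts: [4, 25, 40, 63, 75, 84, 95, 107, 116, 129, 136, 147, 155, 163, 172, 181, 188, 203, 212, 221, 229, 237, 250, 260, 267]

Fragment lengths:
  [0,4): 4 bp
  [4,25): 21 bp
  [25,40): 15 bp
  [40,63): 23 bp
  [63,75): 12 bp
  [75,84): 9 bp
  [84,95): 11 bp
  [95,107): 12 bp
  [107,116): 9 bp
  [116,129): 13 bp
  [129,136): 7 bp
  [136,147): 11 bp
  [147,155): 8 bp
  [155,163): 8 bp
  [163,172): 9 bp
  [172,181): 9 bp
  [181,188): 7 bp
  [188,203): 15 bp
  [203,212): 9 bp
  [212,221): 9 bp
  [221,229): 8 bp
  [229,237): 8 bp
  [237,250): 13 bp
  [250,260): 10 bp
  [260,267): 7 bp
  [267,274): 7 bp

[4,7,7,7,7,8,8,8,8,9,9,9,9,9,9,10,11,11,12,12,13,13,15,15,21,23]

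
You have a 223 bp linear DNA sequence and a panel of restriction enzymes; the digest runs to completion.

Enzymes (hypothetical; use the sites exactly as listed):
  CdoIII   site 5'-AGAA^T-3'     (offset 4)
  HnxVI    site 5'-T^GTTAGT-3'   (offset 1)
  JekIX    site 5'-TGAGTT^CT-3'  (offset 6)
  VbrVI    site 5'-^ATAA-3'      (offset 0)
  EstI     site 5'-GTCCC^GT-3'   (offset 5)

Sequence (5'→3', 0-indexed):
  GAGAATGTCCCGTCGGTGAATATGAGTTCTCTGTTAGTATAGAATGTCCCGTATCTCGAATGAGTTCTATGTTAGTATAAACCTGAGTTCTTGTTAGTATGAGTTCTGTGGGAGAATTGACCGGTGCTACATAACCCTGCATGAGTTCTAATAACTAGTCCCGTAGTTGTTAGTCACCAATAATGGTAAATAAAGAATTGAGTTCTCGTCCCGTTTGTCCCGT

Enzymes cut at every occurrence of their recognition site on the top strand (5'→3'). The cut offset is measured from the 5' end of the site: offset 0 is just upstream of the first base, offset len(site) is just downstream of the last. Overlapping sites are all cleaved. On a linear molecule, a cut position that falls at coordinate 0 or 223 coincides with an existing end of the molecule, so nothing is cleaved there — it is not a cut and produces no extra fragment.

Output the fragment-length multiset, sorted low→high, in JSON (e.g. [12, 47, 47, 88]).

[2,3,3,4,4,5,6,6,6,6,7,8,8,9,10,11,11,12,12,13,13,14,16,17,17]

Scan for sites:
  CdoIII (AGAAT, off=4): starts [1, 40, 112, 193] → cuts [5, 44, 116, 197]
  HnxVI (TGTTAGT, off=1): starts [31, 69, 91, 167] → cuts [32, 70, 92, 168]
  JekIX (TGAGTTCT, off=6): starts [22, 60, 83, 99, 141, 198] → cuts [28, 66, 89, 105, 147, 204]
  VbrVI (ATAA, off=0): starts [76, 130, 150, 179, 189] → cuts [76, 130, 150, 179, 189]
  EstI (GTCCCGT, off=5): starts [6, 45, 157, 207, 216] → cuts [11, 50, 162, 212, 221]

All cut coordinates (distinct, sorted): [5, 11, 28, 32, 44, 50, 66, 70, 76, 89, 92, 105, 116, 130, 147, 150, 162, 168, 179, 189, 197, 204, 212, 221]

Fragment lengths:
  [0,5): 5 bp
  [5,11): 6 bp
  [11,28): 17 bp
  [28,32): 4 bp
  [32,44): 12 bp
  [44,50): 6 bp
  [50,66): 16 bp
  [66,70): 4 bp
  [70,76): 6 bp
  [76,89): 13 bp
  [89,92): 3 bp
  [92,105): 13 bp
  [105,116): 11 bp
  [116,130): 14 bp
  [130,147): 17 bp
  [147,150): 3 bp
  [150,162): 12 bp
  [162,168): 6 bp
  [168,179): 11 bp
  [179,189): 10 bp
  [189,197): 8 bp
  [197,204): 7 bp
  [204,212): 8 bp
  [212,221): 9 bp
  [221,223): 2 bp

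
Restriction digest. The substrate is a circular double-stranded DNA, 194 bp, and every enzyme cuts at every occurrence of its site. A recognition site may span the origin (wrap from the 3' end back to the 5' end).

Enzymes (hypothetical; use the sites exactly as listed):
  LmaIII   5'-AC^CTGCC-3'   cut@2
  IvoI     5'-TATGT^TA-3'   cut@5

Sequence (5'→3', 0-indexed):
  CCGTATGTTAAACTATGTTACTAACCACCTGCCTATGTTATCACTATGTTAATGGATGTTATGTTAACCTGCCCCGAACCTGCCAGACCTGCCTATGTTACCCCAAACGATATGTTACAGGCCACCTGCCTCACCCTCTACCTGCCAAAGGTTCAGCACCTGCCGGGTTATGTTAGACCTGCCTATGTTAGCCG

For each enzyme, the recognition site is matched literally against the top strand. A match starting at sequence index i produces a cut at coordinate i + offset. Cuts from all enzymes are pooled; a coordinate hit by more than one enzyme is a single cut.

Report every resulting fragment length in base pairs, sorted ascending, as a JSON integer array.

[4,5,9,10,10,10,10,10,10,11,11,14,14,15,16,17,18]

Scan for sites:
  LmaIII (ACCTGCC, off=2): starts [26, 66, 77, 86, 123, 139, 157, 176] → cuts [28, 68, 79, 88, 125, 141, 159, 178]
  IvoI (TATGTTA, off=5): starts [3, 13, 33, 44, 59, 93, 110, 168, 183] → cuts [8, 18, 38, 49, 64, 98, 115, 173, 188]

Pooled cuts: [8, 18, 28, 38, 49, 64, 68, 79, 88, 98, 115, 125, 141, 159, 173, 178, 188]

Fragments:
  8→18: 10 bp
  18→28: 10 bp
  28→38: 10 bp
  38→49: 11 bp
  49→64: 15 bp
  64→68: 4 bp
  68→79: 11 bp
  79→88: 9 bp
  88→98: 10 bp
  98→115: 17 bp
  115→125: 10 bp
  125→141: 16 bp
  141→159: 18 bp
  159→173: 14 bp
  173→178: 5 bp
  178→188: 10 bp
  188→8 (wrap): 194-188+8 = 14 bp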